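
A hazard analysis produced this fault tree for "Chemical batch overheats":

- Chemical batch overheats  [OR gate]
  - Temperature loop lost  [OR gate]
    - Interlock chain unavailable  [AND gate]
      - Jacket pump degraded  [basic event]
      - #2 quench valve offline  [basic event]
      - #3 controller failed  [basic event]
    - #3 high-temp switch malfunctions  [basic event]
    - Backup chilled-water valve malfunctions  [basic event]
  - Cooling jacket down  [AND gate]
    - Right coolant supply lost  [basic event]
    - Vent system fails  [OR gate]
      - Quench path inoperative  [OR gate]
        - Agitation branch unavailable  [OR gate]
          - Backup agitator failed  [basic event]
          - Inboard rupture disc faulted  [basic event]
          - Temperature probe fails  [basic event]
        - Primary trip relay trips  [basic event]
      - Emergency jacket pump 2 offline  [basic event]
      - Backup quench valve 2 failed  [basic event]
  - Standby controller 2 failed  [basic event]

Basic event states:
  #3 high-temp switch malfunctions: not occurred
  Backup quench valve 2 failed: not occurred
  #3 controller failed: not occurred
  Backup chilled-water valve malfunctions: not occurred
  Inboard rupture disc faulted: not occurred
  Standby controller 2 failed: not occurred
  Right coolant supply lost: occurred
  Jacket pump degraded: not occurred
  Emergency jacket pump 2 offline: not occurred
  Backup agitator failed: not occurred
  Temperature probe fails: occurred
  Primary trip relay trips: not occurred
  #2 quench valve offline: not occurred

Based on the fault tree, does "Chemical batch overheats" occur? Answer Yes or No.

Yes

Interlock chain unavailable [AND]: Jacket pump degraded=not, #2 quench valve offline=not, #3 controller failed=not → not all inputs occur → does not occur.
Temperature loop lost [OR]: Interlock chain unavailable=not, #3 high-temp switch malfunctions=not, Backup chilled-water valve malfunctions=not → no input occurs → does not occur.
Agitation branch unavailable [OR]: Backup agitator failed=not, Inboard rupture disc faulted=not, Temperature probe fails=occurs → at least one input occurs → occurs.
Quench path inoperative [OR]: Agitation branch unavailable=occurs, Primary trip relay trips=not → at least one input occurs → occurs.
Vent system fails [OR]: Quench path inoperative=occurs, Emergency jacket pump 2 offline=not, Backup quench valve 2 failed=not → at least one input occurs → occurs.
Cooling jacket down [AND]: Right coolant supply lost=occurs, Vent system fails=occurs → all inputs occur → occurs.
Chemical batch overheats [OR]: Temperature loop lost=not, Cooling jacket down=occurs, Standby controller 2 failed=not → at least one input occurs → occurs.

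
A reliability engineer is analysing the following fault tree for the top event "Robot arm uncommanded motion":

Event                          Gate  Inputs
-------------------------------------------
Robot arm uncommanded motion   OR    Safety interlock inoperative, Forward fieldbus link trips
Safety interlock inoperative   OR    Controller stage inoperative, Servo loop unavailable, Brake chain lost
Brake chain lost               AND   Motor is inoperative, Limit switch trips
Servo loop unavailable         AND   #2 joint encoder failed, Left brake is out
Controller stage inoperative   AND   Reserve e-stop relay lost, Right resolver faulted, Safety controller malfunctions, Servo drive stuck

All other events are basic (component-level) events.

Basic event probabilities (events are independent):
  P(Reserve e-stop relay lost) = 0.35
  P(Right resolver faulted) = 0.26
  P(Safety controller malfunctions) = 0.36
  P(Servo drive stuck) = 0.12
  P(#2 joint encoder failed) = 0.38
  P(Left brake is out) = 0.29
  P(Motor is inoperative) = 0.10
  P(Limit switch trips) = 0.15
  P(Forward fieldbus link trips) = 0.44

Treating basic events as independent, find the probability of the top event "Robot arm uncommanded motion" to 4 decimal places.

P(Controller stage inoperative) [AND] = 0.35 × 0.26 × 0.36 × 0.12 = 0.003931
P(Servo loop unavailable) [AND] = 0.38 × 0.29 = 0.110200
P(Brake chain lost) [AND] = 0.10 × 0.15 = 0.015000
P(Safety interlock inoperative) [OR] = 1 − (1−0.003931) × (1−0.110200) × (1−0.015000) = 0.126992
P(Robot arm uncommanded motion) [OR] = 1 − (1−0.126992) × (1−0.44) = 0.511116
Rounded to 4 decimal places: P(Robot arm uncommanded motion) ≈ 0.5111.

0.5111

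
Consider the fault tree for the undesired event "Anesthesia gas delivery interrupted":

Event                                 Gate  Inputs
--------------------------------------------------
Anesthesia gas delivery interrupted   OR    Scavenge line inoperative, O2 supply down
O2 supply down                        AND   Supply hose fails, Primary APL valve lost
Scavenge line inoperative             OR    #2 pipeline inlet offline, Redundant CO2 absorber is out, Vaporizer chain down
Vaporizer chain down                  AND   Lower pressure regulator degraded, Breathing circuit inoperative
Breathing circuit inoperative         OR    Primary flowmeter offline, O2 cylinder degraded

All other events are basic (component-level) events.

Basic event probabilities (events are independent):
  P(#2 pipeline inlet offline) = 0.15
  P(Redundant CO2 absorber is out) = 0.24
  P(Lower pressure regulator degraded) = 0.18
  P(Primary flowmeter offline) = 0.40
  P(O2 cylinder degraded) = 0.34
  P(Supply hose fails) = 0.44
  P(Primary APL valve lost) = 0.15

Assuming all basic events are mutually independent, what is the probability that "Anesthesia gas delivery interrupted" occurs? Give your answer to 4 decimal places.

P(Breathing circuit inoperative) [OR] = 1 − (1−0.40) × (1−0.34) = 0.604000
P(Vaporizer chain down) [AND] = 0.18 × 0.604000 = 0.108720
P(Scavenge line inoperative) [OR] = 1 − (1−0.15) × (1−0.24) × (1−0.108720) = 0.424233
P(O2 supply down) [AND] = 0.44 × 0.15 = 0.066000
P(Anesthesia gas delivery interrupted) [OR] = 1 − (1−0.424233) × (1−0.066000) = 0.462234
Rounded to 4 decimal places: P(Anesthesia gas delivery interrupted) ≈ 0.4622.

0.4622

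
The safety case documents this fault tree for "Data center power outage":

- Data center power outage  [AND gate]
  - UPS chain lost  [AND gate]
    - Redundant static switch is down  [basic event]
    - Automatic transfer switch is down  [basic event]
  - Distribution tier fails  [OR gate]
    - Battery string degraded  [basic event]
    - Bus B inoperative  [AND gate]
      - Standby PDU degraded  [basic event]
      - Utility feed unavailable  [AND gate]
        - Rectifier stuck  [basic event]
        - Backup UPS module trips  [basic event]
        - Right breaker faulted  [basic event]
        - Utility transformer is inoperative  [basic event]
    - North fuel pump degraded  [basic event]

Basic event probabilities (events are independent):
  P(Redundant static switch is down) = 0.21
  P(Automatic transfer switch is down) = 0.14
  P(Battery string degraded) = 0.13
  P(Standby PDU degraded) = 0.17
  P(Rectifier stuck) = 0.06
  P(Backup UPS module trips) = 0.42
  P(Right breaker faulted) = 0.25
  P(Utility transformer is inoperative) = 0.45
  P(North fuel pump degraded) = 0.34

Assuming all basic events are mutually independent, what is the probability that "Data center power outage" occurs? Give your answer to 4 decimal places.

P(UPS chain lost) [AND] = 0.21 × 0.14 = 0.029400
P(Utility feed unavailable) [AND] = 0.06 × 0.42 × 0.25 × 0.45 = 0.002835
P(Bus B inoperative) [AND] = 0.17 × 0.002835 = 0.000482
P(Distribution tier fails) [OR] = 1 − (1−0.13) × (1−0.000482) × (1−0.34) = 0.426077
P(Data center power outage) [AND] = 0.029400 × 0.426077 = 0.012527
Rounded to 4 decimal places: P(Data center power outage) ≈ 0.0125.

0.0125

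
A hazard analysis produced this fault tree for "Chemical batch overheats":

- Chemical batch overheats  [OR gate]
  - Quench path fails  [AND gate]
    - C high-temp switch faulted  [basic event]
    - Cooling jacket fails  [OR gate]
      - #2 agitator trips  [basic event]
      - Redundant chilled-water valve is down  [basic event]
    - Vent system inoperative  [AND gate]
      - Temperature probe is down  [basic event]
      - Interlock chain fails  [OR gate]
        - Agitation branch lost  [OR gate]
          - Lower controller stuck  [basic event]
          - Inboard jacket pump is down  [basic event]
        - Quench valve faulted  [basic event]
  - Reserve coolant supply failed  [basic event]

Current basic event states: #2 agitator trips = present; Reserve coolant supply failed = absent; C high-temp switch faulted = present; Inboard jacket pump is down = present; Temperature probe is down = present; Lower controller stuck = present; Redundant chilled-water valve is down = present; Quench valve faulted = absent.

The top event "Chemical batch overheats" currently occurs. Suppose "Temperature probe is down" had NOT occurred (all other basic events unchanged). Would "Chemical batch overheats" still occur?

No

Counterfactual: set "Temperature probe is down" to not occurred.
Cooling jacket fails [OR]: #2 agitator trips=occurs, Redundant chilled-water valve is down=occurs → at least one input occurs → occurs.
Agitation branch lost [OR]: Lower controller stuck=occurs, Inboard jacket pump is down=occurs → at least one input occurs → occurs.
Interlock chain fails [OR]: Agitation branch lost=occurs, Quench valve faulted=not → at least one input occurs → occurs.
Vent system inoperative [AND]: Temperature probe is down=not, Interlock chain fails=occurs → not all inputs occur → does not occur.
Quench path fails [AND]: C high-temp switch faulted=occurs, Cooling jacket fails=occurs, Vent system inoperative=not → not all inputs occur → does not occur.
Chemical batch overheats [OR]: Quench path fails=not, Reserve coolant supply failed=not → no input occurs → does not occur.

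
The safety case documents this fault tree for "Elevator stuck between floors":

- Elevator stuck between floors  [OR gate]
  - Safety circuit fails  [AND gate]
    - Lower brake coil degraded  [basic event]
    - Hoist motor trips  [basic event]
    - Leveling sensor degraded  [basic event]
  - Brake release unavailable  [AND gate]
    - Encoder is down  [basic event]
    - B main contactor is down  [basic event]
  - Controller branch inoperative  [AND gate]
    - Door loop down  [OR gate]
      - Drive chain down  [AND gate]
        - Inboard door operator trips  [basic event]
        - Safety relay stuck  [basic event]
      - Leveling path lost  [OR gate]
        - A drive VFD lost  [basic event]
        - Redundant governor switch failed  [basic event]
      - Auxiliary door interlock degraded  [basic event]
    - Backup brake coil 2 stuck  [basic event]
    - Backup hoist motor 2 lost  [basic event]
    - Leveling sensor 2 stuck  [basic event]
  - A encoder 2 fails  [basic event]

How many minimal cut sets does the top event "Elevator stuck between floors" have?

Safety circuit fails [AND]: one cut set from each child combined → 1 × 1 × 1 = 1 cut set(s).
Brake release unavailable [AND]: one cut set from each child combined → 1 × 1 = 1 cut set(s).
Drive chain down [AND]: one cut set from each child combined → 1 × 1 = 1 cut set(s).
Leveling path lost [OR]: union of children's cut sets → 2 cut set(s).
Door loop down [OR]: union of children's cut sets → 4 cut set(s).
Controller branch inoperative [AND]: one cut set from each child combined → 4 × 1 × 1 × 1 = 4 cut set(s).
Elevator stuck between floors [OR]: union of children's cut sets → 7 cut set(s).
Minimal cut sets: {Hoist motor trips, Leveling sensor degraded, Lower brake coil degraded}; {B main contactor is down, Encoder is down}; {Backup brake coil 2 stuck, Backup hoist motor 2 lost, Inboard door operator trips, Leveling sensor 2 stuck, Safety relay stuck}; {A drive VFD lost, Backup brake coil 2 stuck, Backup hoist motor 2 lost, Leveling sensor 2 stuck}; {Backup brake coil 2 stuck, Backup hoist motor 2 lost, Leveling sensor 2 stuck, Redundant governor switch failed}; {Auxiliary door interlock degraded, Backup brake coil 2 stuck, Backup hoist motor 2 lost, Leveling sensor 2 stuck}; {A encoder 2 fails}.

7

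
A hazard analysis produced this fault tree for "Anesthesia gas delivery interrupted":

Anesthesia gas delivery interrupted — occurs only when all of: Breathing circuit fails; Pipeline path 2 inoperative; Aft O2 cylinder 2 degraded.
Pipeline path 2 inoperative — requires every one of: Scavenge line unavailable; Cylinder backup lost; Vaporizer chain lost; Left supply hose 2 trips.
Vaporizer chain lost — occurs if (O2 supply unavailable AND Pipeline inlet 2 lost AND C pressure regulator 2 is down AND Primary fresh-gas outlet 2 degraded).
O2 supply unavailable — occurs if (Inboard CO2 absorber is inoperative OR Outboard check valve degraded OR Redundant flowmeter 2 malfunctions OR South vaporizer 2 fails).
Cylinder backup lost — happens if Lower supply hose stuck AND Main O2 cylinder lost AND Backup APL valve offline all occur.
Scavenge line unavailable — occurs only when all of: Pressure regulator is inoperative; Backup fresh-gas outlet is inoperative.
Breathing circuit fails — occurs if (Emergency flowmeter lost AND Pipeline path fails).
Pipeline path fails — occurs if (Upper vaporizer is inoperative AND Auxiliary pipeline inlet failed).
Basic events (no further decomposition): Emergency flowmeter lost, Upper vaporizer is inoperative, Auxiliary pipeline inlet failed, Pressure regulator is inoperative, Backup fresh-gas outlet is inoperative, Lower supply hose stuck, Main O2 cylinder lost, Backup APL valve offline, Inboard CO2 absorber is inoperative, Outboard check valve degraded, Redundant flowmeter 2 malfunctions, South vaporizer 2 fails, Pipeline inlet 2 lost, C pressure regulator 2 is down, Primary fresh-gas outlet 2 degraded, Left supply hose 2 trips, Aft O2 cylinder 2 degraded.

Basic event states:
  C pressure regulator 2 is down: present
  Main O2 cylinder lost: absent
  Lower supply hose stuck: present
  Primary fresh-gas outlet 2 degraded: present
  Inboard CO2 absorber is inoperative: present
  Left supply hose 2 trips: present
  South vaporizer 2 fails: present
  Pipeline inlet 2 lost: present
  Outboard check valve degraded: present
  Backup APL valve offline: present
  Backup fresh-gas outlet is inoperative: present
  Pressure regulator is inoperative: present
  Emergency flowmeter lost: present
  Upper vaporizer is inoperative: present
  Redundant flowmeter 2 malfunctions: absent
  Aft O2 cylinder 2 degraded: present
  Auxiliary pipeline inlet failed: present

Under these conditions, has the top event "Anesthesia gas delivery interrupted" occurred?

No

Pipeline path fails [AND]: Upper vaporizer is inoperative=occurs, Auxiliary pipeline inlet failed=occurs → all inputs occur → occurs.
Breathing circuit fails [AND]: Emergency flowmeter lost=occurs, Pipeline path fails=occurs → all inputs occur → occurs.
Scavenge line unavailable [AND]: Pressure regulator is inoperative=occurs, Backup fresh-gas outlet is inoperative=occurs → all inputs occur → occurs.
Cylinder backup lost [AND]: Lower supply hose stuck=occurs, Main O2 cylinder lost=not, Backup APL valve offline=occurs → not all inputs occur → does not occur.
O2 supply unavailable [OR]: Inboard CO2 absorber is inoperative=occurs, Outboard check valve degraded=occurs, Redundant flowmeter 2 malfunctions=not, South vaporizer 2 fails=occurs → at least one input occurs → occurs.
Vaporizer chain lost [AND]: O2 supply unavailable=occurs, Pipeline inlet 2 lost=occurs, C pressure regulator 2 is down=occurs, Primary fresh-gas outlet 2 degraded=occurs → all inputs occur → occurs.
Pipeline path 2 inoperative [AND]: Scavenge line unavailable=occurs, Cylinder backup lost=not, Vaporizer chain lost=occurs, Left supply hose 2 trips=occurs → not all inputs occur → does not occur.
Anesthesia gas delivery interrupted [AND]: Breathing circuit fails=occurs, Pipeline path 2 inoperative=not, Aft O2 cylinder 2 degraded=occurs → not all inputs occur → does not occur.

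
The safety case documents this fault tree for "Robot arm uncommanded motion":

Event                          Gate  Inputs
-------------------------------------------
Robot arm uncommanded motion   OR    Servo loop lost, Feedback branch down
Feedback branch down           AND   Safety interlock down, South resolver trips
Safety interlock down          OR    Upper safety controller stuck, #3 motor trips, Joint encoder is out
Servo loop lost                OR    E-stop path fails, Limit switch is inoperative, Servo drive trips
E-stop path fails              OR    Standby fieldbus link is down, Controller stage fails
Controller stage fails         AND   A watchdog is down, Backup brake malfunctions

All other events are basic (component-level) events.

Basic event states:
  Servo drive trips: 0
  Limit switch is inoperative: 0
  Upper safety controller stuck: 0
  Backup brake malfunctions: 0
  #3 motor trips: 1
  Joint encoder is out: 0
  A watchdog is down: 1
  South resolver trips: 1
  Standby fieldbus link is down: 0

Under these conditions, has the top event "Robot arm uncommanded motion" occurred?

Yes

Controller stage fails [AND]: A watchdog is down=occurs, Backup brake malfunctions=not → not all inputs occur → does not occur.
E-stop path fails [OR]: Standby fieldbus link is down=not, Controller stage fails=not → no input occurs → does not occur.
Servo loop lost [OR]: E-stop path fails=not, Limit switch is inoperative=not, Servo drive trips=not → no input occurs → does not occur.
Safety interlock down [OR]: Upper safety controller stuck=not, #3 motor trips=occurs, Joint encoder is out=not → at least one input occurs → occurs.
Feedback branch down [AND]: Safety interlock down=occurs, South resolver trips=occurs → all inputs occur → occurs.
Robot arm uncommanded motion [OR]: Servo loop lost=not, Feedback branch down=occurs → at least one input occurs → occurs.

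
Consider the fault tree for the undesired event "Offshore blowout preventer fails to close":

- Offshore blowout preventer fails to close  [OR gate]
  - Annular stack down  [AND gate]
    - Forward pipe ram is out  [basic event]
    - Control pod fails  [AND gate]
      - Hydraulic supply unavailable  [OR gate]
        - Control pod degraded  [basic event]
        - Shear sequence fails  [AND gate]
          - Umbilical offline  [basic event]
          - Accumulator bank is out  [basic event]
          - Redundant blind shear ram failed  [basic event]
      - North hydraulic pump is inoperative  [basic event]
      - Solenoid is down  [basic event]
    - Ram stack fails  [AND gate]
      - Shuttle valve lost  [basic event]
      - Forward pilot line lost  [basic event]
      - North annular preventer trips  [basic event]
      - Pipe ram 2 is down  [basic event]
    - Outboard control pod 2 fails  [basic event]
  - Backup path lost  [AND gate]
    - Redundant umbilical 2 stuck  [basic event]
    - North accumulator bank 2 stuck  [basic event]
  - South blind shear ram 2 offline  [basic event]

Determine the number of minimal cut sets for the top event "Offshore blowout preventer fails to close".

4

Shear sequence fails [AND]: one cut set from each child combined → 1 × 1 × 1 = 1 cut set(s).
Hydraulic supply unavailable [OR]: union of children's cut sets → 2 cut set(s).
Control pod fails [AND]: one cut set from each child combined → 2 × 1 × 1 = 2 cut set(s).
Ram stack fails [AND]: one cut set from each child combined → 1 × 1 × 1 × 1 = 1 cut set(s).
Annular stack down [AND]: one cut set from each child combined → 1 × 2 × 1 × 1 = 2 cut set(s).
Backup path lost [AND]: one cut set from each child combined → 1 × 1 = 1 cut set(s).
Offshore blowout preventer fails to close [OR]: union of children's cut sets → 4 cut set(s).
Minimal cut sets: {Control pod degraded, Forward pilot line lost, Forward pipe ram is out, North annular preventer trips, North hydraulic pump is inoperative, Outboard control pod 2 fails, Pipe ram 2 is down, Shuttle valve lost, Solenoid is down}; {Accumulator bank is out, Forward pilot line lost, Forward pipe ram is out, North annular preventer trips, North hydraulic pump is inoperative, Outboard control pod 2 fails, Pipe ram 2 is down, Redundant blind shear ram failed, Shuttle valve lost, Solenoid is down, Umbilical offline}; {North accumulator bank 2 stuck, Redundant umbilical 2 stuck}; {South blind shear ram 2 offline}.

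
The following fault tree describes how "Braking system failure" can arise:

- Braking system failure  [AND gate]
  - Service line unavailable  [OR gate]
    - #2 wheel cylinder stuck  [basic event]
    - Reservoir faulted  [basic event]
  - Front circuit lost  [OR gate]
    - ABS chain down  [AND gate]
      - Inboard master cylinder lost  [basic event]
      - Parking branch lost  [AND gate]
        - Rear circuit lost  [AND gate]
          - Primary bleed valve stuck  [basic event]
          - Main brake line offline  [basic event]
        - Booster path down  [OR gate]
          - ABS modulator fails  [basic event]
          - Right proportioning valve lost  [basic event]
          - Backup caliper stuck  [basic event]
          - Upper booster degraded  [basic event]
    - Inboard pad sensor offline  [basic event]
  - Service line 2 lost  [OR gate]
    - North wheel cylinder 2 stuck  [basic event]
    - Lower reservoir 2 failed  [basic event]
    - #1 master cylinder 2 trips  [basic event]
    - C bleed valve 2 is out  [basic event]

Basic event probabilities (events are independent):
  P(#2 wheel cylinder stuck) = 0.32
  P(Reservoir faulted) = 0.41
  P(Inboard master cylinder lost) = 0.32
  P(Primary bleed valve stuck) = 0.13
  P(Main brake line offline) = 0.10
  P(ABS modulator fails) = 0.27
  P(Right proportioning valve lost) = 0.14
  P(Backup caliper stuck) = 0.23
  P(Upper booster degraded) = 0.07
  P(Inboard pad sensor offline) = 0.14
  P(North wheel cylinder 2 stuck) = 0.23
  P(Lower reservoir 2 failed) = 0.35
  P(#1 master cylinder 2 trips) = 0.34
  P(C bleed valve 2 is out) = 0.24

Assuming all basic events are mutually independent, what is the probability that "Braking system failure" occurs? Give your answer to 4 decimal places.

P(Service line unavailable) [OR] = 1 − (1−0.32) × (1−0.41) = 0.598800
P(Rear circuit lost) [AND] = 0.13 × 0.10 = 0.013000
P(Booster path down) [OR] = 1 − (1−0.27) × (1−0.14) × (1−0.23) × (1−0.07) = 0.550432
P(Parking branch lost) [AND] = 0.013000 × 0.550432 = 0.007156
P(ABS chain down) [AND] = 0.32 × 0.007156 = 0.002290
P(Front circuit lost) [OR] = 1 − (1−0.002290) × (1−0.14) = 0.141969
P(Service line 2 lost) [OR] = 1 − (1−0.23) × (1−0.35) × (1−0.34) × (1−0.24) = 0.748949
P(Braking system failure) [AND] = 0.598800 × 0.141969 × 0.748949 = 0.063669
Rounded to 4 decimal places: P(Braking system failure) ≈ 0.0637.

0.0637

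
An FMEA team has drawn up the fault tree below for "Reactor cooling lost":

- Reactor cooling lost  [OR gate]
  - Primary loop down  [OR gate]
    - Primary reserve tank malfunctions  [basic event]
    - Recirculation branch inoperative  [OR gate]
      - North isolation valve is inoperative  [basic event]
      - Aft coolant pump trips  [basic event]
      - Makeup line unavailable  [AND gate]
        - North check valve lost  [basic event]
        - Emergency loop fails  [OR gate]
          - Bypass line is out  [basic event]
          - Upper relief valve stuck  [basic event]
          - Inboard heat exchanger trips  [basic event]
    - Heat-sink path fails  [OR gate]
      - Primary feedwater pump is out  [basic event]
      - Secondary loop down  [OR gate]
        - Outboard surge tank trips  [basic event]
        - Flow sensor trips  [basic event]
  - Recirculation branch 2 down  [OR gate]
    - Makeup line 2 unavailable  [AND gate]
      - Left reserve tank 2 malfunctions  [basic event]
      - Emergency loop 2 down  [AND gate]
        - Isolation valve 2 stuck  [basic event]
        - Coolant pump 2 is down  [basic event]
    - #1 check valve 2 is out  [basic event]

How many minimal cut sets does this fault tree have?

11

Emergency loop fails [OR]: union of children's cut sets → 3 cut set(s).
Makeup line unavailable [AND]: one cut set from each child combined → 1 × 3 = 3 cut set(s).
Recirculation branch inoperative [OR]: union of children's cut sets → 5 cut set(s).
Secondary loop down [OR]: union of children's cut sets → 2 cut set(s).
Heat-sink path fails [OR]: union of children's cut sets → 3 cut set(s).
Primary loop down [OR]: union of children's cut sets → 9 cut set(s).
Emergency loop 2 down [AND]: one cut set from each child combined → 1 × 1 = 1 cut set(s).
Makeup line 2 unavailable [AND]: one cut set from each child combined → 1 × 1 = 1 cut set(s).
Recirculation branch 2 down [OR]: union of children's cut sets → 2 cut set(s).
Reactor cooling lost [OR]: union of children's cut sets → 11 cut set(s).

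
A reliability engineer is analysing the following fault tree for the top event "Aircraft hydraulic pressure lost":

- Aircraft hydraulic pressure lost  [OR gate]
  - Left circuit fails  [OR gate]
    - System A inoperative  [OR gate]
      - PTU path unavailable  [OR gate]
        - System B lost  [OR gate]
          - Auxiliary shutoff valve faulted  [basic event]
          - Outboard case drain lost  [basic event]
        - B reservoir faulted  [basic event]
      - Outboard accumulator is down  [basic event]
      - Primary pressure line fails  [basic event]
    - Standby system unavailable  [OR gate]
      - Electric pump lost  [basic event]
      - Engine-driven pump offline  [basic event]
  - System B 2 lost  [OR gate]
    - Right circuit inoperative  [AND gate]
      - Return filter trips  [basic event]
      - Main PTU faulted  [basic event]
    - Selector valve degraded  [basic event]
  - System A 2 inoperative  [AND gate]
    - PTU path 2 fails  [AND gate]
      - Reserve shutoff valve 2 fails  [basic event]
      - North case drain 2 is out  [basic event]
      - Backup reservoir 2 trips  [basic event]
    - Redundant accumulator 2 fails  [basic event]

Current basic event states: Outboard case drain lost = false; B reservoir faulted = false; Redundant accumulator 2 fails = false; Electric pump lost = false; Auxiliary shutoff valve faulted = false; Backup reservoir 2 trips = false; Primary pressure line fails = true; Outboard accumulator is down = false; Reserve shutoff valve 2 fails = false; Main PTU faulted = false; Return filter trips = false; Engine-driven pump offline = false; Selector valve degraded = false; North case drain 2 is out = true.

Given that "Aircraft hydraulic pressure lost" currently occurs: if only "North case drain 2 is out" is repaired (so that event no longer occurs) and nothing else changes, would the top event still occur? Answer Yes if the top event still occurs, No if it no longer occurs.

Yes

Counterfactual: set "North case drain 2 is out" to not occurred.
System B lost [OR]: Auxiliary shutoff valve faulted=not, Outboard case drain lost=not → no input occurs → does not occur.
PTU path unavailable [OR]: System B lost=not, B reservoir faulted=not → no input occurs → does not occur.
System A inoperative [OR]: PTU path unavailable=not, Outboard accumulator is down=not, Primary pressure line fails=occurs → at least one input occurs → occurs.
Standby system unavailable [OR]: Electric pump lost=not, Engine-driven pump offline=not → no input occurs → does not occur.
Left circuit fails [OR]: System A inoperative=occurs, Standby system unavailable=not → at least one input occurs → occurs.
Right circuit inoperative [AND]: Return filter trips=not, Main PTU faulted=not → not all inputs occur → does not occur.
System B 2 lost [OR]: Right circuit inoperative=not, Selector valve degraded=not → no input occurs → does not occur.
PTU path 2 fails [AND]: Reserve shutoff valve 2 fails=not, North case drain 2 is out=not, Backup reservoir 2 trips=not → not all inputs occur → does not occur.
System A 2 inoperative [AND]: PTU path 2 fails=not, Redundant accumulator 2 fails=not → not all inputs occur → does not occur.
Aircraft hydraulic pressure lost [OR]: Left circuit fails=occurs, System B 2 lost=not, System A 2 inoperative=not → at least one input occurs → occurs.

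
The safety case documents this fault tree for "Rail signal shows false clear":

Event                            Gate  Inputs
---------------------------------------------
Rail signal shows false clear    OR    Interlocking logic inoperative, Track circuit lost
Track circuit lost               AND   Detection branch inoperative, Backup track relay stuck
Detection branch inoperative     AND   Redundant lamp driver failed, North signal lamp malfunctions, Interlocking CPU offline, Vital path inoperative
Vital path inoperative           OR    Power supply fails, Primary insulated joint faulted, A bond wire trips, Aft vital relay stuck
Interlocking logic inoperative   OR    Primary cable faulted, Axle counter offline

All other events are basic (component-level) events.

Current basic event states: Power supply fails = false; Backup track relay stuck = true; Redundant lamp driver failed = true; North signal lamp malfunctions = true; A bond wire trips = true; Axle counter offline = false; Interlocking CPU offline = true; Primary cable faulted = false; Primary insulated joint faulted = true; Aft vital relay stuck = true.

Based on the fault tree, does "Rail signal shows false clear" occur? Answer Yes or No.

Yes

Interlocking logic inoperative [OR]: Primary cable faulted=not, Axle counter offline=not → no input occurs → does not occur.
Vital path inoperative [OR]: Power supply fails=not, Primary insulated joint faulted=occurs, A bond wire trips=occurs, Aft vital relay stuck=occurs → at least one input occurs → occurs.
Detection branch inoperative [AND]: Redundant lamp driver failed=occurs, North signal lamp malfunctions=occurs, Interlocking CPU offline=occurs, Vital path inoperative=occurs → all inputs occur → occurs.
Track circuit lost [AND]: Detection branch inoperative=occurs, Backup track relay stuck=occurs → all inputs occur → occurs.
Rail signal shows false clear [OR]: Interlocking logic inoperative=not, Track circuit lost=occurs → at least one input occurs → occurs.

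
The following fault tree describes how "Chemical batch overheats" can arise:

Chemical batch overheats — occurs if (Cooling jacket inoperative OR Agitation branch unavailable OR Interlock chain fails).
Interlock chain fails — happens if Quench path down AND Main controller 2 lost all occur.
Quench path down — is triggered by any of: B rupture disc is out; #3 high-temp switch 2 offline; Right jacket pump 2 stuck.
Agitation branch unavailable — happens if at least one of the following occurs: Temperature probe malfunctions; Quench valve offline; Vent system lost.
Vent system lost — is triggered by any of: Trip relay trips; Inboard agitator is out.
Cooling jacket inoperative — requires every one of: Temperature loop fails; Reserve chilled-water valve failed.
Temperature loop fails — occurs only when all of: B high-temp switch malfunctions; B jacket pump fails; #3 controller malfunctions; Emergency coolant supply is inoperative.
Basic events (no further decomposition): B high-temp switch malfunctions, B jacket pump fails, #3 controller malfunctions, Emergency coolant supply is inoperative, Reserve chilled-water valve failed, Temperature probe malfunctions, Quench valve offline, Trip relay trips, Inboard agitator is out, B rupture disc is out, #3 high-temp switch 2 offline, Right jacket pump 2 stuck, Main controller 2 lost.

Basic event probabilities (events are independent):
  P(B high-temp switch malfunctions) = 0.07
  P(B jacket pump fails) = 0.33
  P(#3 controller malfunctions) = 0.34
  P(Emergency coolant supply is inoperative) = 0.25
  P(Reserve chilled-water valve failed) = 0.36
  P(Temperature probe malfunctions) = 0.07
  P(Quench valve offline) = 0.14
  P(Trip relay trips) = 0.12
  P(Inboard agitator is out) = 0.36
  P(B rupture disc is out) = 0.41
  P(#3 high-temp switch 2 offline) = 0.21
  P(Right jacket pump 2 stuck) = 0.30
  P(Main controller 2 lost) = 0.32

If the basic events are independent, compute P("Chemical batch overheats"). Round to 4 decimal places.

0.6469

P(Temperature loop fails) [AND] = 0.07 × 0.33 × 0.34 × 0.25 = 0.001964
P(Cooling jacket inoperative) [AND] = 0.001964 × 0.36 = 0.000707
P(Vent system lost) [OR] = 1 − (1−0.12) × (1−0.36) = 0.436800
P(Agitation branch unavailable) [OR] = 1 − (1−0.07) × (1−0.14) × (1−0.436800) = 0.549553
P(Quench path down) [OR] = 1 − (1−0.41) × (1−0.21) × (1−0.30) = 0.673730
P(Interlock chain fails) [AND] = 0.673730 × 0.32 = 0.215594
P(Chemical batch overheats) [OR] = 1 − (1−0.000707) × (1−0.549553) × (1−0.215594) = 0.646916
Rounded to 4 decimal places: P(Chemical batch overheats) ≈ 0.6469.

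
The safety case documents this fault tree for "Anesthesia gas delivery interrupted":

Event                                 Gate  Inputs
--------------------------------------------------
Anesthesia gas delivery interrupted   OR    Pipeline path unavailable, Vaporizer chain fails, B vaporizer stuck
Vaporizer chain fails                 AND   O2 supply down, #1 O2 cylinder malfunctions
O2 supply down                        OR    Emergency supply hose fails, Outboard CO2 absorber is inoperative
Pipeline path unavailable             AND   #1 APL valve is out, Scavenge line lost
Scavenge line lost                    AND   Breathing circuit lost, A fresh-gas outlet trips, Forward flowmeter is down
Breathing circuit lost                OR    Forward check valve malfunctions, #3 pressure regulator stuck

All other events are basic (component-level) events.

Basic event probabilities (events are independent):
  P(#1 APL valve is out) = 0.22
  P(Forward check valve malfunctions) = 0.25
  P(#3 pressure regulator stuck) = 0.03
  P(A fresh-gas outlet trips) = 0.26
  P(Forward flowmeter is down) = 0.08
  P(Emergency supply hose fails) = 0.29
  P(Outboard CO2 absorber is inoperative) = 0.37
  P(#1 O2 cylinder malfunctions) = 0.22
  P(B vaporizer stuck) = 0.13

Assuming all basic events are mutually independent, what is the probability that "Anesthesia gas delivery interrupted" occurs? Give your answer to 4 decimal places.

0.2367

P(Breathing circuit lost) [OR] = 1 − (1−0.25) × (1−0.03) = 0.272500
P(Scavenge line lost) [AND] = 0.272500 × 0.26 × 0.08 = 0.005668
P(Pipeline path unavailable) [AND] = 0.22 × 0.005668 = 0.001247
P(O2 supply down) [OR] = 1 − (1−0.29) × (1−0.37) = 0.552700
P(Vaporizer chain fails) [AND] = 0.552700 × 0.22 = 0.121594
P(Anesthesia gas delivery interrupted) [OR] = 1 − (1−0.001247) × (1−0.121594) × (1−0.13) = 0.236740
Rounded to 4 decimal places: P(Anesthesia gas delivery interrupted) ≈ 0.2367.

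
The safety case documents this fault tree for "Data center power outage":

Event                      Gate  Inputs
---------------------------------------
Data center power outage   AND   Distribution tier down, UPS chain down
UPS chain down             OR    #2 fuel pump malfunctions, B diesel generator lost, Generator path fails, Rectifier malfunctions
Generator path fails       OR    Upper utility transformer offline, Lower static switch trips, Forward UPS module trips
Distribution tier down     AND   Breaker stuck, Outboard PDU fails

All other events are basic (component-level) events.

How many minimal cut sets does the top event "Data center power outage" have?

Distribution tier down [AND]: one cut set from each child combined → 1 × 1 = 1 cut set(s).
Generator path fails [OR]: union of children's cut sets → 3 cut set(s).
UPS chain down [OR]: union of children's cut sets → 6 cut set(s).
Data center power outage [AND]: one cut set from each child combined → 1 × 6 = 6 cut set(s).
Minimal cut sets: {#2 fuel pump malfunctions, Breaker stuck, Outboard PDU fails}; {B diesel generator lost, Breaker stuck, Outboard PDU fails}; {Breaker stuck, Outboard PDU fails, Upper utility transformer offline}; {Breaker stuck, Lower static switch trips, Outboard PDU fails}; {Breaker stuck, Forward UPS module trips, Outboard PDU fails}; {Breaker stuck, Outboard PDU fails, Rectifier malfunctions}.

6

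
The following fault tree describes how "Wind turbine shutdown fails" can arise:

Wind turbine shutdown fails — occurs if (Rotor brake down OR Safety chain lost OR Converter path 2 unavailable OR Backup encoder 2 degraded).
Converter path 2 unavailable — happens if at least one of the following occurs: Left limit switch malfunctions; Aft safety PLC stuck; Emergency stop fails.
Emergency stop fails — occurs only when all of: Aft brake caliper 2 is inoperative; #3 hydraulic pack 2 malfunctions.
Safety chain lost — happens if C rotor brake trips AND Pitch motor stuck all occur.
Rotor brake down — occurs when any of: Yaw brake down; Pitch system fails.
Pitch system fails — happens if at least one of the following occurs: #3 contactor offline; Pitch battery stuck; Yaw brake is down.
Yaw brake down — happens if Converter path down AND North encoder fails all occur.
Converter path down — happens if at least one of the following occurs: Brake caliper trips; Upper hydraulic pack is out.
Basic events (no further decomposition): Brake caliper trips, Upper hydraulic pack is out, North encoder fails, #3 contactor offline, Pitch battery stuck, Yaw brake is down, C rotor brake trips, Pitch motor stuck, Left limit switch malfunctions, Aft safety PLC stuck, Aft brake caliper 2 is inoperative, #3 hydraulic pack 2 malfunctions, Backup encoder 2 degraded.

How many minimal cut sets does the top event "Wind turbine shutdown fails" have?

Converter path down [OR]: union of children's cut sets → 2 cut set(s).
Yaw brake down [AND]: one cut set from each child combined → 2 × 1 = 2 cut set(s).
Pitch system fails [OR]: union of children's cut sets → 3 cut set(s).
Rotor brake down [OR]: union of children's cut sets → 5 cut set(s).
Safety chain lost [AND]: one cut set from each child combined → 1 × 1 = 1 cut set(s).
Emergency stop fails [AND]: one cut set from each child combined → 1 × 1 = 1 cut set(s).
Converter path 2 unavailable [OR]: union of children's cut sets → 3 cut set(s).
Wind turbine shutdown fails [OR]: union of children's cut sets → 10 cut set(s).
Minimal cut sets: {Brake caliper trips, North encoder fails}; {North encoder fails, Upper hydraulic pack is out}; {#3 contactor offline}; {Pitch battery stuck}; {Yaw brake is down}; {C rotor brake trips, Pitch motor stuck}; {Left limit switch malfunctions}; {Aft safety PLC stuck}; {#3 hydraulic pack 2 malfunctions, Aft brake caliper 2 is inoperative}; {Backup encoder 2 degraded}.

10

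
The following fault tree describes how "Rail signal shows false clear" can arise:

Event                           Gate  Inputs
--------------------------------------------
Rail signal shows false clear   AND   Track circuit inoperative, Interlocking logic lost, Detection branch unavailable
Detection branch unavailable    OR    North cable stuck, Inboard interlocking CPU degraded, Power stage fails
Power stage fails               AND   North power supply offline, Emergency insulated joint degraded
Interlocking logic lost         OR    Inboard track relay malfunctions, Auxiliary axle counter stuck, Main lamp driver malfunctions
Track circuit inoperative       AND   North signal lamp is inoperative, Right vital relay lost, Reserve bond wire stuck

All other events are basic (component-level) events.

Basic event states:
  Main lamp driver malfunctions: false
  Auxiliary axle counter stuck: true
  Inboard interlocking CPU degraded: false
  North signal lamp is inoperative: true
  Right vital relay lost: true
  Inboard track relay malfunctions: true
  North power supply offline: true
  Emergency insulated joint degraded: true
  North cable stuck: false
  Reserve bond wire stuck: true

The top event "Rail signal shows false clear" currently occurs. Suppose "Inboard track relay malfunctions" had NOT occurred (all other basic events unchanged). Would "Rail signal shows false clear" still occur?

Yes

Counterfactual: set "Inboard track relay malfunctions" to not occurred.
Track circuit inoperative [AND]: North signal lamp is inoperative=occurs, Right vital relay lost=occurs, Reserve bond wire stuck=occurs → all inputs occur → occurs.
Interlocking logic lost [OR]: Inboard track relay malfunctions=not, Auxiliary axle counter stuck=occurs, Main lamp driver malfunctions=not → at least one input occurs → occurs.
Power stage fails [AND]: North power supply offline=occurs, Emergency insulated joint degraded=occurs → all inputs occur → occurs.
Detection branch unavailable [OR]: North cable stuck=not, Inboard interlocking CPU degraded=not, Power stage fails=occurs → at least one input occurs → occurs.
Rail signal shows false clear [AND]: Track circuit inoperative=occurs, Interlocking logic lost=occurs, Detection branch unavailable=occurs → all inputs occur → occurs.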